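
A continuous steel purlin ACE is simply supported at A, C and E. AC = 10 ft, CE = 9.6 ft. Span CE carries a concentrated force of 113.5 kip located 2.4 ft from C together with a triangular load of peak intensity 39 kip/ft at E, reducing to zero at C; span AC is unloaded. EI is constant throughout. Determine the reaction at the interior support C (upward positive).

Insert a hinge at C; M_C is the redundant, and each span becomes simply supported.
Rotations at C on the released spans (each span's end-slope, ×1/EI):
  span CE: point load 113.5 at a = 2.4: Pab(L + b)/(6LEI) = 572/EI
  span CE: triangular load, peak 39: 7w₀L³/(360EI) = 670.9/EI
  relative rotation θ_0 = (0 + 1243)/EI = 1243/EI
A unit hogging moment at C produces rotation L₁/(3EI) + L₂/(3EI) = 6.533/EI.
Slope continuity at C: θ_0 = M_C·6.533/EI, so M_C = 1243/6.533 = 190.2 kip·ft (hogging).
Span AC, ΣM about A with M_C applied at C: R_C^{AC}·10 = 0 + 190.2, so R_C^{AC} = 19.02 kip and R_A = 0 − 19.02 = -19.02 kip.
Span CE, ΣM about E: R_C^{CE}·9.6 = 1416 + 190.2, so R_C^{CE} = 167.3 kip and R_E = 300.7 − 167.3 = 133.4 kip.
R_C = 19.02 + 167.3 = 186.4 kip.

R_C = 186.4 kip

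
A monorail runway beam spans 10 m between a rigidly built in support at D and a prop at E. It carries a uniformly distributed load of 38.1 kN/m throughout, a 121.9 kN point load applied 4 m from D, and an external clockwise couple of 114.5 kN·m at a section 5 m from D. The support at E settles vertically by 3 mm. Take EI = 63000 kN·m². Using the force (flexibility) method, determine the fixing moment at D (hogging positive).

Choose R_E as the redundant. The primary structure is the cantilever fixed at D.
Deflection at E on the released cantilever, summing each load's contribution:
  UDL 38.1: wL⁴/(8EI) = 47625/EI
  point load 121.9 at a = 4: Pa²(3L − a)/(6EI) = 8452/EI
  clockwise couple 114.5 at a = 5: M₀a(2L − a)/(2EI) = 4294/EI
  δ_0 = 60370/EI
Tip deflection under a unit load at E: L³/(3EI) = 333.3/EI.
With EI = 63000 kN·m²: δ_0 = 0.95826 m and δ_{EE} = 0.005291 m/kN.
Compatibility — the beam at E must follow the support down by 0.003 m: δ_0 − R_E·δ_{EE} = 0.003, so R_E = (0.95826 − 0.003)/0.005291 = 180.5 kN.
Moment equilibrium about D: M_D = Σ(load moments about D) − R_E·L = 2507 − 180.5×10 = 701.7 kN·m.

M_D = 701.7 kN·m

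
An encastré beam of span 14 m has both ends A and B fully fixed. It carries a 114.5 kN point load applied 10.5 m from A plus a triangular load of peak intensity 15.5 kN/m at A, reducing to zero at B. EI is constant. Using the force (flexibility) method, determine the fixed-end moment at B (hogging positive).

M_B = 326.7 kN·m

Take the two fixed-end moments M_A, M_B as redundants; the released structure is the simple span AB.
Simple-span end rotations at A and B under the given loads:
  at A: point load 114.5 at a = 10.5: Pab(L + b)/(6LEI) = 876.6/EI
  at B: point load 114.5 at a = 10.5: Pab(L + a)/(6LEI) = 1227/EI
  at A: triangular load, peak 15.5: w₀L³/(45EI) = 945.2/EI
  at B: triangular load, peak 15.5: 7w₀L³/(360EI) = 827/EI
  θ_A0 = 1822/EI,  θ_B0 = 2054/EI
Flexibility coefficients: a unit moment at one end gives L/(3EI) there and L/(6EI) at the far end, so f₁₁ = f₂₂ = 4.667/EI and f₁₂ = f₂₁ = 2.333/EI.
Compatibility — zero rotation at each built-in end:
  4.667 M_A + 2.333 M_B = 1822
  2.333 M_A + 4.667 M_B = 2054
Solving the pair gives M_A = 227 kN·m and M_B = 326.7 kN·m (hogging).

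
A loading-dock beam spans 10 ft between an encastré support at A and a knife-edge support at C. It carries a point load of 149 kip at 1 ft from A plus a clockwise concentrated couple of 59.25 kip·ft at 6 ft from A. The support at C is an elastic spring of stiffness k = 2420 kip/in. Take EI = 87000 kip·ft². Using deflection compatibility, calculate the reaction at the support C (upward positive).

Release the roller at C. Primary structure: cantilever fixed at A.
Downward deflection at the released point C due to the loads:
  point load 149 at a = 1: Pa²(3L − a)/(6EI) = 720.2/EI
  clockwise couple 59.25 at a = 6: M₀a(2L − a)/(2EI) = 2488/EI
  δ_0 = 3209/EI
Tip deflection under a unit load at C: L³/(3EI) = 333.3/EI.
With EI = 87000 kip·ft²: δ_0 = 0.036881 ft and δ_{CC} = 0.003831 ft/kip.
Compatibility — the spring shortens by R_C/k under the reaction it provides: δ_0 − R_C·δ_{CC} = R_C/k. With 1/k = 1/(2420×12) ft/kip = 0.000034 ft/kip, R_C = δ_0 / (δ_{CC} + 1/k) = 0.036881 / (0.003831 + 0.000034) = 9.54 kip.

R_C = 9.54 kip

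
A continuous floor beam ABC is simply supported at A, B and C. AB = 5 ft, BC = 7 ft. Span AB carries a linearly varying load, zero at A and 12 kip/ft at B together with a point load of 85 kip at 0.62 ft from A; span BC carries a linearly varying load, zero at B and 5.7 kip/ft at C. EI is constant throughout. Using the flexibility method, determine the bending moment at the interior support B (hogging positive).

Take M_B as the redundant. Released structure: two simple spans AB and BC with a hinge at B.
End slopes at the hinge B, treating each span as simply supported:
  span AB: triangular load, peak 12: w₀L³/(45EI) = 33.33/EI
  span AB: point load 85 at a = 0.62: Pab(L + a)/(6LEI) = 43.24/EI
  span BC: triangular load, peak 5.7: 7w₀L³/(360EI) = 38.02/EI
  relative rotation θ_0 = (76.57 + 38.02)/EI = 114.6/EI
A unit hogging moment at B produces rotation L₁/(3EI) + L₂/(3EI) = 4/EI.
Compatibility: M_B·(L₁+L₂)/(3EI) = θ_0, giving M_B = 28.65 kip·ft (hogging).

M_B = 28.65 kip·ft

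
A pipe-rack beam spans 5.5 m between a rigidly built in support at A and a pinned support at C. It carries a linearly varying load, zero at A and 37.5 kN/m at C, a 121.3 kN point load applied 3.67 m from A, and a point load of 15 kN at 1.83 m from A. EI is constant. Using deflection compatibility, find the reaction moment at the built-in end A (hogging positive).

M_A = 180.1 kN·m

Release the roller at C. Primary structure: cantilever fixed at A.
Primary-structure tip deflection at C by superposition:
  triangular load, peak 37.5 at the free end: 11w₀L⁴/(120EI) = 3146/EI
  point load 121.3 at a = 3.67: Pa²(3L − a)/(6EI) = 3494/EI
  point load 15 at a = 1.83: Pa²(3L − a)/(6EI) = 122.8/EI
  δ_0 = 6762/EI
Tip deflection under a unit load at C: L³/(3EI) = 55.46/EI.
Compatibility at C: δ_0 − R_C·δ_{CC} = 0, so R_C = 6762/55.46 = 121.9 kN.
Moment equilibrium about A: M_A = Σ(load moments about A) − R_C·L = 850.7 − 121.9×5.5 = 180.1 kN·m.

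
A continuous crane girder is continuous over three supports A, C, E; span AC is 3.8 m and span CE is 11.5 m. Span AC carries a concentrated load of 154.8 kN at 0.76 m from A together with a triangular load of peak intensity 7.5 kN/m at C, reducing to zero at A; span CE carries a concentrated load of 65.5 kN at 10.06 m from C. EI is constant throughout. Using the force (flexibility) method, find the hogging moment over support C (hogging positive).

M_C = 50.71 kN·m

Release continuity at C by inserting a hinge; the redundant is the internal moment M_C. The primary structure is two simply-supported spans AC and CE.
Rotations at C on the released spans (each span's end-slope, ×1/EI):
  span AC: point load 154.8 at a = 0.76: Pab(L + a)/(6LEI) = 71.53/EI
  span AC: triangular load, peak 7.5: w₀L³/(45EI) = 9.145/EI
  span CE: point load 65.5 at a = 10.06: Pab(L + b)/(6LEI) = 177.9/EI
  relative rotation θ_0 = (80.68 + 177.9)/EI = 258.6/EI
A unit hogging moment at C produces rotation L₁/(3EI) + L₂/(3EI) = 5.1/EI.
Compatibility: M_C·(L₁+L₂)/(3EI) = θ_0, giving M_C = 50.71 kN·m (hogging).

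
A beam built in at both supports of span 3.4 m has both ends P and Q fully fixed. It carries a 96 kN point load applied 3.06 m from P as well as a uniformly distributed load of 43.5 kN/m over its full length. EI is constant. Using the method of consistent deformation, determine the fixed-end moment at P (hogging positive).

M_P = 44.84 kN·m

Take the two fixed-end moments M_P, M_Q as redundants; the released structure is the simple span PQ.
Simple-span end rotations at P and Q under the given loads:
  at P: point load 96 at a = 3.06: Pab(L + b)/(6LEI) = 18.31/EI
  at Q: point load 96 at a = 3.06: Pab(L + a)/(6LEI) = 31.63/EI
  at P: UDL 43.5: wL³/(24EI) = 71.24/EI
  at Q: UDL 43.5: wL³/(24EI) = 71.24/EI
  θ_P0 = 89.55/EI,  θ_Q0 = 102.9/EI
Flexibility coefficients: a unit moment at one end gives L/(3EI) there and L/(6EI) at the far end, so f₁₁ = f₂₂ = 1.133/EI and f₁₂ = f₂₁ = 0.5667/EI.
Compatibility — zero rotation at each built-in end:
  1.133 M_P + 0.5667 M_Q = 89.55
  0.5667 M_P + 1.133 M_Q = 102.9
Solving the pair gives M_P = 44.84 kN·m and M_Q = 68.34 kN·m (hogging).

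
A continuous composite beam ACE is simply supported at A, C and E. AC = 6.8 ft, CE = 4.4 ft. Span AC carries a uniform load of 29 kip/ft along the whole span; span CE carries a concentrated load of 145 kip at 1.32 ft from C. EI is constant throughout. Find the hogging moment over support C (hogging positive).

Insert a hinge at C; M_C is the redundant, and each span becomes simply supported.
End slopes at the hinge C, treating each span as simply supported:
  span AC: UDL 29: wL³/(24EI) = 379.9/EI
  span CE: point load 145 at a = 1.32: Pab(L + b)/(6LEI) = 167/EI
  relative rotation θ_0 = (379.9 + 167)/EI = 547/EI
A unit hogging moment at C produces rotation L₁/(3EI) + L₂/(3EI) = 3.733/EI.
Compatibility: M_C·(L₁+L₂)/(3EI) = θ_0, giving M_C = 146.5 kip·ft (hogging).

M_C = 146.5 kip·ft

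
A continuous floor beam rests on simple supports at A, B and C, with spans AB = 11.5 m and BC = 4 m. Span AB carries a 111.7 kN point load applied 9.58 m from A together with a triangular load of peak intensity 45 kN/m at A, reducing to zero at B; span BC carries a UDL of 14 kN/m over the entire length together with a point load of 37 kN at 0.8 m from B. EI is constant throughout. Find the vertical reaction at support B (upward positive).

R_B = 368.9 kN

Release continuity at B by inserting a hinge; the redundant is the internal moment M_B. The primary structure is two simply-supported spans AB and BC.
End slopes at the hinge B, treating each span as simply supported:
  span AB: point load 111.7 at a = 9.58: Pab(L + a)/(6LEI) = 627.7/EI
  span AB: triangular load, peak 45: 7w₀L³/(360EI) = 1331/EI
  span BC: UDL 14: wL³/(24EI) = 37.33/EI
  span BC: point load 37 at a = 0.8: Pab(L + b)/(6LEI) = 28.42/EI
  relative rotation θ_0 = (1958 + 65.75)/EI = 2024/EI
A unit hogging moment at B produces rotation L₁/(3EI) + L₂/(3EI) = 5.167/EI.
Compatibility: M_B·(L₁+L₂)/(3EI) = θ_0, giving M_B = 391.8 kN·m (hogging).
Span AB, ΣM about A with M_B applied at B: R_B^{AB}·11.5 = 2062 + 391.8, so R_B^{AB} = 213.4 kN and R_A = 370.4 − 213.4 = 157.1 kN.
Span BC, ΣM about C: R_B^{BC}·4 = 230.4 + 391.8, so R_B^{BC} = 155.5 kN and R_C = 93 − 155.5 = -62.55 kN.
R_B = 213.4 + 155.5 = 368.9 kN.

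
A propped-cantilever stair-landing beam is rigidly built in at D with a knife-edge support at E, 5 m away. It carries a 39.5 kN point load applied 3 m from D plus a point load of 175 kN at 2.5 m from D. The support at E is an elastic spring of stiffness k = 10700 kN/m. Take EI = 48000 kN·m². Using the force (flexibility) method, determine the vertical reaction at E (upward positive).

Choose R_E as the redundant. The primary structure is the cantilever fixed at D.
Free-end deflection of the primary structure under the applied loading (downward +):
  point load 39.5 at a = 3: Pa²(3L − a)/(6EI) = 711/EI
  point load 175 at a = 2.5: Pa²(3L − a)/(6EI) = 2279/EI
  δ_0 = 2990/EI
Flexibility coefficient — unit upward force at E: δ_{EE} = L³/(3EI) = 41.67/EI.
With EI = 48000 kN·m²: δ_0 = 0.062284 m and δ_{EE} = 0.000868 m/kN.
Compatibility — the spring shortens by R_E/k under the reaction it provides: δ_0 − R_E·δ_{EE} = R_E/k. With 1/k = 0.000093 m/kN, R_E = δ_0 / (δ_{EE} + 1/k) = 0.062284 / (0.000868 + 0.000093) = 64.78 kN.

R_E = 64.78 kN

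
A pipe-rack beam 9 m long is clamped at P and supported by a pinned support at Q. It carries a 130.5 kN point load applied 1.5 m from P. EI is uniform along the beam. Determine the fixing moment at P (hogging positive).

M_P = 149.5 kN·m

Choose R_Q as the redundant. The primary structure is the cantilever fixed at P.
Free-end deflection of the primary structure under the applied loading (downward +):
  point load 130.5 at a = 1.5: Pa²(3L − a)/(6EI) = 1248/EI
Tip deflection under a unit load at Q: L³/(3EI) = 243/EI.
The prop prevents deflection at Q: R_Q = δ_0/δ_{QQ} = 1248/243 = 5.135 kN.
Moment equilibrium about P: M_P = Σ(load moments about P) − R_Q·L = 195.8 − 5.135×9 = 149.5 kN·m.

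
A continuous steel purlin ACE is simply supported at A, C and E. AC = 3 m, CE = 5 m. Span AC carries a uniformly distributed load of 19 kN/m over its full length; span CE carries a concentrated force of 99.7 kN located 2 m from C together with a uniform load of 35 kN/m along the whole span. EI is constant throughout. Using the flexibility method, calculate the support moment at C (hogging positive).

Release continuity at C by inserting a hinge; the redundant is the internal moment M_C. The primary structure is two simply-supported spans AC and CE.
End slopes at the hinge C, treating each span as simply supported:
  span AC: UDL 19: wL³/(24EI) = 21.38/EI
  span CE: point load 99.7 at a = 2: Pab(L + b)/(6LEI) = 159.5/EI
  span CE: UDL 35: wL³/(24EI) = 182.3/EI
  relative rotation θ_0 = (21.38 + 341.8)/EI = 363.2/EI
A unit hogging moment at C produces rotation L₁/(3EI) + L₂/(3EI) = 2.667/EI.
Slope continuity at C: θ_0 = M_C·2.667/EI, so M_C = 363.2/2.667 = 136.2 kN·m (hogging).

M_C = 136.2 kN·m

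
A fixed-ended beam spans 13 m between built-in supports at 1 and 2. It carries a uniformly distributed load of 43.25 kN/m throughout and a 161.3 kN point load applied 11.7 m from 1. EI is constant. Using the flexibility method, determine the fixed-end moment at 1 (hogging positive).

Release both end moments; the primary structure is a simply-supported span 12 with redundants M_1 and M_2.
On the primary (simply-supported) span, the end slopes from the loading are:
  at 1: UDL 43.25: wL³/(24EI) = 3959/EI
  at 2: UDL 43.25: wL³/(24EI) = 3959/EI
  at 1: point load 161.3 at a = 11.7: Pab(L + b)/(6LEI) = 449.8/EI
  at 2: point load 161.3 at a = 11.7: Pab(L + a)/(6LEI) = 776.9/EI
  θ_10 = 4409/EI,  θ_20 = 4736/EI
Flexibility coefficients: a unit moment at one end gives L/(3EI) there and L/(6EI) at the far end, so f₁₁ = f₂₂ = 4.333/EI and f₁₂ = f₂₁ = 2.167/EI.
Compatibility — zero rotation at each built-in end:
  4.333 M_1 + 2.167 M_2 = 4409
  2.167 M_1 + 4.333 M_2 = 4736
Solving the pair gives M_1 = 628 kN·m and M_2 = 779 kN·m (hogging).

M_1 = 628 kN·m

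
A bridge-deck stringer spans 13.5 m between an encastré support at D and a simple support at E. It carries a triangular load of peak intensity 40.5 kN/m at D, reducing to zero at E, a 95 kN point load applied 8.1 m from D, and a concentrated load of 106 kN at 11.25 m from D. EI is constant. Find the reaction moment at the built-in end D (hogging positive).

M_D = 823.5 kN·m

Choose R_E as the redundant. The primary structure is the cantilever fixed at D.
Free-end deflection of the primary structure under the applied loading (downward +):
  triangular load, peak 40.5 at the fixed end: w₀L⁴/(30EI) = 44840/EI
  point load 95 at a = 8.1: Pa²(3L − a)/(6EI) = 33658/EI
  point load 106 at a = 11.25: Pa²(3L − a)/(6EI) = 65401/EI
  δ_0 = 143899/EI
Tip deflection under a unit load at E: L³/(3EI) = 820.1/EI.
Compatibility at E: δ_0 − R_E·δ_{EE} = 0, so R_E = 143899/820.1 = 175.5 kN.
Moment equilibrium about D: M_D = Σ(load moments about D) − R_E·L = 3192 − 175.5×13.5 = 823.5 kN·m.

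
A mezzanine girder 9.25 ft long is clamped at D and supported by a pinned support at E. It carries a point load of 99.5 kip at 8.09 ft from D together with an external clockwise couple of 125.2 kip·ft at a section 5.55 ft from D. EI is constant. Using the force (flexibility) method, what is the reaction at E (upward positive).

Take the reaction at E as the redundant and release it; the primary structure is a cantilever fixed at D.
Primary-structure tip deflection at E by superposition:
  point load 99.5 at a = 8.09: Pa²(3L − a)/(6EI) = 21338/EI
  clockwise couple 125.2 at a = 5.55: M₀a(2L − a)/(2EI) = 4499/EI
  δ_0 = 25837/EI
Flexibility coefficient — unit upward force at E: δ_{EE} = L³/(3EI) = 263.8/EI.
Compatibility at E: δ_0 − R_E·δ_{EE} = 0, so R_E = 25837/263.8 = 97.94 kip.

R_E = 97.94 kip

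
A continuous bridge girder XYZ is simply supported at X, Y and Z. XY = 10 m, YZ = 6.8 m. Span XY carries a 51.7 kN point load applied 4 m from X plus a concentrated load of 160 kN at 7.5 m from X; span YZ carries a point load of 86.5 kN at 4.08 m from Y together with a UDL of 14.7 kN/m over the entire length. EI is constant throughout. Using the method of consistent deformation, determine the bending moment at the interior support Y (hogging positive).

M_Y = 282.3 kN·m

Take M_Y as the redundant. Released structure: two simple spans XY and YZ with a hinge at Y.
End slopes at the hinge Y, treating each span as simply supported:
  span XY: point load 51.7 at a = 4: Pab(L + a)/(6LEI) = 289.5/EI
  span XY: point load 160 at a = 7.5: Pab(L + a)/(6LEI) = 875/EI
  span YZ: point load 86.5 at a = 4.08: Pab(L + b)/(6LEI) = 224/EI
  span YZ: UDL 14.7: wL³/(24EI) = 192.6/EI
  relative rotation θ_0 = (1165 + 416.6)/EI = 1581/EI
A unit hogging moment at Y produces rotation L₁/(3EI) + L₂/(3EI) = 5.6/EI.
Slope continuity at Y: θ_0 = M_Y·5.6/EI, so M_Y = 1581/5.6 = 282.3 kN·m (hogging).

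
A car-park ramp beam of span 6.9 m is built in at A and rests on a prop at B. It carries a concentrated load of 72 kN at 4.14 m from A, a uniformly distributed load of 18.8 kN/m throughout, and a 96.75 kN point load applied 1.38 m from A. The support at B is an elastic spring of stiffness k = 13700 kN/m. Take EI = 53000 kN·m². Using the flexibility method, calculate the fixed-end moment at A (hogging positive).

M_A = 311.5 kN·m

Take the reaction at B as the redundant and release it; the primary structure is a cantilever fixed at A.
Primary-structure tip deflection at B by superposition:
  point load 72 at a = 4.14: Pa²(3L − a)/(6EI) = 3406/EI
  UDL 18.8: wL⁴/(8EI) = 5327/EI
  point load 96.75 at a = 1.38: Pa²(3L − a)/(6EI) = 593.3/EI
  δ_0 = 9326/EI
Flexibility coefficient — unit upward force at B: δ_{BB} = L³/(3EI) = 109.5/EI.
With EI = 53000 kN·m²: δ_0 = 0.17596 m and δ_{BB} = 0.002066 m/kN.
Compatibility — the spring shortens by R_B/k under the reaction it provides: δ_0 − R_B·δ_{BB} = R_B/k. With 1/k = 0.000073 m/kN, R_B = δ_0 / (δ_{BB} + 1/k) = 0.17596 / (0.002066 + 0.000073) = 82.26 kN.
Moment equilibrium about A: M_A = Σ(load moments about A) − R_B·L = 879.1 − 82.26×6.9 = 311.5 kN·m.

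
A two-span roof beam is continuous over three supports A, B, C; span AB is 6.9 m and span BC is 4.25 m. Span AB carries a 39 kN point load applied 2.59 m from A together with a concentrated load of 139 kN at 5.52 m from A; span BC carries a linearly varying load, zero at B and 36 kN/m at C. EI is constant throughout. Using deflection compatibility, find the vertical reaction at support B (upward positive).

R_B = 199.5 kN

Insert a hinge at B; M_B is the redundant, and each span becomes simply supported.
End slopes at the hinge B, treating each span as simply supported:
  span AB: point load 39 at a = 2.59: Pab(L + a)/(6LEI) = 99.79/EI
  span AB: point load 139 at a = 5.52: Pab(L + a)/(6LEI) = 317.7/EI
  span BC: triangular load, peak 36: 7w₀L³/(360EI) = 53.74/EI
  relative rotation θ_0 = (417.4 + 53.74)/EI = 471.2/EI
A unit hogging moment at B produces rotation L₁/(3EI) + L₂/(3EI) = 3.717/EI.
Compatibility: M_B·(L₁+L₂)/(3EI) = θ_0, giving M_B = 126.8 kN·m (hogging).
Span AB, ΣM about A with M_B applied at B: R_B^{AB}·6.9 = 868.3 + 126.8, so R_B^{AB} = 144.2 kN and R_A = 178 − 144.2 = 33.79 kN.
Span BC, ΣM about C: R_B^{BC}·4.25 = 108.4 + 126.8, so R_B^{BC} = 55.33 kN and R_C = 76.5 − 55.33 = 21.17 kN.
R_B = 144.2 + 55.33 = 199.5 kN.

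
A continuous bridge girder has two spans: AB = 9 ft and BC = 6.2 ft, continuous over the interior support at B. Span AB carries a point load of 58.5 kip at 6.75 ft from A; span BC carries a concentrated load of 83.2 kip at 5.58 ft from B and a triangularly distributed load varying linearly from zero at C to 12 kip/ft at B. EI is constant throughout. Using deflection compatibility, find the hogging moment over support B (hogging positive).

Release continuity at B by inserting a hinge; the redundant is the internal moment M_B. The primary structure is two simply-supported spans AB and BC.
Rotations at B on the released spans (each span's end-slope, ×1/EI):
  span AB: point load 58.5 at a = 6.75: Pab(L + a)/(6LEI) = 259.1/EI
  span BC: point load 83.2 at a = 5.58: Pab(L + b)/(6LEI) = 52.77/EI
  span BC: triangular load, peak 12: w₀L³/(45EI) = 63.55/EI
  relative rotation θ_0 = (259.1 + 116.3)/EI = 375.5/EI
A unit hogging moment at B produces rotation L₁/(3EI) + L₂/(3EI) = 5.067/EI.
Slope continuity at B: θ_0 = M_B·5.067/EI, so M_B = 375.5/5.067 = 74.1 kip·ft (hogging).

M_B = 74.1 kip·ft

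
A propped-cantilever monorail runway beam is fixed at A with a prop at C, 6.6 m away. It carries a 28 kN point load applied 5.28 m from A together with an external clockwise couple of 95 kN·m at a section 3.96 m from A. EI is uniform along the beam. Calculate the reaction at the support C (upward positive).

Remove the prop at C; the released (primary) structure is a cantilever built in at A.
Deflection at C on the released cantilever, summing each load's contribution:
  point load 28 at a = 5.28: Pa²(3L − a)/(6EI) = 1889/EI
  clockwise couple 95 at a = 3.96: M₀a(2L − a)/(2EI) = 1738/EI
  δ_0 = 3627/EI
Flexibility coefficient — unit upward force at C: δ_{CC} = L³/(3EI) = 95.83/EI.
Compatibility at C: δ_0 − R_C·δ_{CC} = 0, so R_C = 3627/95.83 = 37.85 kN.

R_C = 37.85 kN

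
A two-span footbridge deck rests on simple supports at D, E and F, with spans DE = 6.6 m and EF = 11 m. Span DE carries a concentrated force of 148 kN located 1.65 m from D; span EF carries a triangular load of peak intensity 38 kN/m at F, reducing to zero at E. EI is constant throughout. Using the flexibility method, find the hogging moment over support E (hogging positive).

M_E = 210.6 kN·m

Release continuity at E by inserting a hinge; the redundant is the internal moment M_E. The primary structure is two simply-supported spans DE and EF.
Rotations at E on the released spans (each span's end-slope, ×1/EI):
  span DE: point load 148 at a = 1.65: Pab(L + a)/(6LEI) = 251.8/EI
  span EF: triangular load, peak 38: 7w₀L³/(360EI) = 983.5/EI
  relative rotation θ_0 = (251.8 + 983.5)/EI = 1235/EI
A unit hogging moment at E produces rotation L₁/(3EI) + L₂/(3EI) = 5.867/EI.
Slope continuity at E: θ_0 = M_E·5.867/EI, so M_E = 1235/5.867 = 210.6 kN·m (hogging).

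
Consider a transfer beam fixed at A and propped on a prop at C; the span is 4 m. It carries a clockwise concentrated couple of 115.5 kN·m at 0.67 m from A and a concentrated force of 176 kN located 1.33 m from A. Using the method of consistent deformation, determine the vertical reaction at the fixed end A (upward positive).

Remove the prop at C; the released (primary) structure is a cantilever built in at A.
Primary-structure tip deflection at C by superposition:
  clockwise couple 115.5 at a = 0.67: M₀a(2L − a)/(2EI) = 283.6/EI
  point load 176 at a = 1.33: Pa²(3L − a)/(6EI) = 553.6/EI
  δ_0 = 837.3/EI
Tip deflection under a unit load at C: L³/(3EI) = 21.33/EI.
The prop prevents deflection at C: R_C = δ_0/δ_{CC} = 837.3/21.33 = 39.25 kN.
Vertical equilibrium: R_A = ΣP − R_C = 176 − 39.25 = 136.8 kN.

R_A = 136.8 kN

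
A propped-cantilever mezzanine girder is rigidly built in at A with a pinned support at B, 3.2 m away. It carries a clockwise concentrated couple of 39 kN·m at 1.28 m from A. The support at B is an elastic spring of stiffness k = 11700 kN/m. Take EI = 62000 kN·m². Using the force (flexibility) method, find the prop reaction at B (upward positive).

Release the roller at B. Primary structure: cantilever fixed at A.
Free-end deflection of the primary structure under the applied loading (downward +):
  clockwise couple 39 at a = 1.28: M₀a(2L − a)/(2EI) = 127.8/EI
Flexibility coefficient — unit upward force at B: δ_{BB} = L³/(3EI) = 10.92/EI.
With EI = 62000 kN·m²: δ_0 = 0.002061 m and δ_{BB} = 0.000176 m/kN.
Compatibility — the spring shortens by R_B/k under the reaction it provides: δ_0 − R_B·δ_{BB} = R_B/k. With 1/k = 0.000085 m/kN, R_B = δ_0 / (δ_{BB} + 1/k) = 0.002061 / (0.000176 + 0.000085) = 7.878 kN.

R_B = 7.878 kN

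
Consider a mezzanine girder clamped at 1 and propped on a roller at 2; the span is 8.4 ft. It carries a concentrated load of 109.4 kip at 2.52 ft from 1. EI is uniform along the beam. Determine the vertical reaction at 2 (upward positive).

R_2 = 13.29 kip

Release the roller at 2. Primary structure: cantilever fixed at 1.
Free-end deflection of the primary structure under the applied loading (downward +):
  point load 109.4 at a = 2.52: Pa²(3L − a)/(6EI) = 2626/EI
Flexibility coefficient — unit upward force at 2: δ_{22} = L³/(3EI) = 197.6/EI.
Compatibility at 2: δ_0 − R_2·δ_{22} = 0, so R_2 = 2626/197.6 = 13.29 kip.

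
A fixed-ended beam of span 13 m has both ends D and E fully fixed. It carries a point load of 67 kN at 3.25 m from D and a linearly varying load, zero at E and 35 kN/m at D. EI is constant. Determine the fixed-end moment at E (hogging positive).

M_E = 238 kN·m

Release both end moments; the primary structure is a simply-supported span DE with redundants M_D and M_E.
End rotations of the released simple span under the applied load (×1/EI):
  at D: point load 67 at a = 3.25: Pab(L + b)/(6LEI) = 619.2/EI
  at E: point load 67 at a = 3.25: Pab(L + a)/(6LEI) = 442.3/EI
  at D: triangular load, peak 35: w₀L³/(45EI) = 1709/EI
  at E: triangular load, peak 35: 7w₀L³/(360EI) = 1495/EI
  θ_D0 = 2328/EI,  θ_E0 = 1937/EI
Flexibility coefficients: a unit moment at one end gives L/(3EI) there and L/(6EI) at the far end, so f₁₁ = f₂₂ = 4.333/EI and f₁₂ = f₂₁ = 2.167/EI.
Compatibility — zero rotation at each built-in end:
  4.333 M_D + 2.167 M_E = 2328
  2.167 M_D + 4.333 M_E = 1937
Solving the pair gives M_D = 418.2 kN·m and M_E = 238 kN·m (hogging).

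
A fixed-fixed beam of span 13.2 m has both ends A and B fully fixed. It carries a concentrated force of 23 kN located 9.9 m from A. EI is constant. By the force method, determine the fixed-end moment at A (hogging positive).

M_A = 14.23 kN·m

Take the two fixed-end moments M_A, M_B as redundants; the released structure is the simple span AB.
End rotations of the released simple span under the applied load (×1/EI):
  at A: point load 23 at a = 9.9: Pab(L + b)/(6LEI) = 156.5/EI
  at B: point load 23 at a = 9.9: Pab(L + a)/(6LEI) = 219.2/EI
  θ_A0 = 156.5/EI,  θ_B0 = 219.2/EI
Flexibility coefficients: a unit moment at one end gives L/(3EI) there and L/(6EI) at the far end, so f₁₁ = f₂₂ = 4.4/EI and f₁₂ = f₂₁ = 2.2/EI.
Compatibility — zero rotation at each built-in end:
  4.4 M_A + 2.2 M_B = 156.5
  2.2 M_A + 4.4 M_B = 219.2
Solving the pair gives M_A = 14.23 kN·m and M_B = 42.69 kN·m (hogging).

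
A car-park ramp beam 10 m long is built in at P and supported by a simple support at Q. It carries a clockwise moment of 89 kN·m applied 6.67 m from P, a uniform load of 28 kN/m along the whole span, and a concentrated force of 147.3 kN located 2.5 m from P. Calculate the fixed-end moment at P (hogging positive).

M_P = 562 kN·m

Choose R_Q as the redundant. The primary structure is the cantilever fixed at P.
Downward deflection at the released point Q due to the loads:
  clockwise couple 89 at a = 6.67: M₀a(2L − a)/(2EI) = 3957/EI
  UDL 28: wL⁴/(8EI) = 35000/EI
  point load 147.3 at a = 2.5: Pa²(3L − a)/(6EI) = 4220/EI
  δ_0 = 43176/EI
Flexibility coefficient — unit upward force at Q: δ_{QQ} = L³/(3EI) = 333.3/EI.
Compatibility at Q: δ_0 − R_Q·δ_{QQ} = 0, so R_Q = 43176/333.3 = 129.5 kN.
Moment equilibrium about P: M_P = Σ(load moments about P) − R_Q·L = 1857 − 129.5×10 = 562 kN·m.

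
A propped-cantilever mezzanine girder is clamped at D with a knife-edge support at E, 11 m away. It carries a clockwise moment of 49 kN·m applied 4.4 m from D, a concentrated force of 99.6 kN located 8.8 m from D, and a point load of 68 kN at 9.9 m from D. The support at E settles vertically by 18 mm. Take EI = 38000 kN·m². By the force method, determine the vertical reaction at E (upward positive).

R_E = 130.7 kN

Take the reaction at E as the redundant and release it; the primary structure is a cantilever fixed at D.
Primary-structure tip deflection at E by superposition:
  clockwise couple 49 at a = 4.4: M₀a(2L − a)/(2EI) = 1897/EI
  point load 99.6 at a = 8.8: Pa²(3L − a)/(6EI) = 31109/EI
  point load 68 at a = 9.9: Pa²(3L − a)/(6EI) = 25659/EI
  δ_0 = 58665/EI
Tip deflection under a unit load at E: L³/(3EI) = 443.7/EI.
With EI = 38000 kN·m²: δ_0 = 1.5438 m and δ_{EE} = 0.011675 m/kN.
Compatibility — the beam at E must follow the support down by 0.018 m: δ_0 − R_E·δ_{EE} = 0.018, so R_E = (1.5438 − 0.018)/0.011675 = 130.7 kN.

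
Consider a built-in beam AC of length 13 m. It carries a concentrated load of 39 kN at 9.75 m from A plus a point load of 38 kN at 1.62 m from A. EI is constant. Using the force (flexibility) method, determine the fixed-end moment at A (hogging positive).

Take the two fixed-end moments M_A, M_C as redundants; the released structure is the simple span AC.
On the primary (simply-supported) span, the end slopes from the loading are:
  at A: point load 39 at a = 9.75: Pab(L + b)/(6LEI) = 257.5/EI
  at C: point load 39 at a = 9.75: Pab(L + a)/(6LEI) = 360.4/EI
  at A: point load 38 at a = 1.62: Pab(L + b)/(6LEI) = 219/EI
  at C: point load 38 at a = 1.62: Pab(L + a)/(6LEI) = 131.3/EI
  θ_A0 = 476.4/EI,  θ_C0 = 491.8/EI
Flexibility coefficients: a unit moment at one end gives L/(3EI) there and L/(6EI) at the far end, so f₁₁ = f₂₂ = 4.333/EI and f₁₂ = f₂₁ = 2.167/EI.
Compatibility — zero rotation at each built-in end:
  4.333 M_A + 2.167 M_C = 476.4
  2.167 M_A + 4.333 M_C = 491.8
Solving the pair gives M_A = 70.94 kN·m and M_C = 78.01 kN·m (hogging).

M_A = 70.94 kN·m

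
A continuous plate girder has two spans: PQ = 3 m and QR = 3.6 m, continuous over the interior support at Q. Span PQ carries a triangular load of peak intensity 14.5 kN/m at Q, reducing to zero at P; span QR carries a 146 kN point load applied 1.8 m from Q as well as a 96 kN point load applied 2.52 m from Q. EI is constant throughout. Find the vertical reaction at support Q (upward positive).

Release continuity at Q by inserting a hinge; the redundant is the internal moment M_Q. The primary structure is two simply-supported spans PQ and QR.
End slopes at the hinge Q, treating each span as simply supported:
  span PQ: triangular load, peak 14.5: w₀L³/(45EI) = 8.7/EI
  span QR: point load 146 at a = 1.8: Pab(L + b)/(6LEI) = 118.3/EI
  span QR: point load 96 at a = 2.52: Pab(L + b)/(6LEI) = 56.61/EI
  relative rotation θ_0 = (8.7 + 174.9)/EI = 183.6/EI
A unit hogging moment at Q produces rotation L₁/(3EI) + L₂/(3EI) = 2.2/EI.
Slope continuity at Q: θ_0 = M_Q·2.2/EI, so M_Q = 183.6/2.2 = 83.44 kN·m (hogging).
Span PQ, ΣM about P with M_Q applied at Q: R_Q^{PQ}·3 = 43.5 + 83.44, so R_Q^{PQ} = 42.31 kN and R_P = 21.75 − 42.31 = -20.56 kN.
Span QR, ΣM about R: R_Q^{QR}·3.6 = 366.5 + 83.44, so R_Q^{QR} = 125 kN and R_R = 242 − 125 = 117 kN.
R_Q = 42.31 + 125 = 167.3 kN.

R_Q = 167.3 kN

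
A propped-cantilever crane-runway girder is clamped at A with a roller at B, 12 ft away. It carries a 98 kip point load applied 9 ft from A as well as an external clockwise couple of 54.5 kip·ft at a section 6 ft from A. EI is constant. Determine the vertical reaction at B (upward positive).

R_B = 67.12 kip

Remove the prop at B; the released (primary) structure is a cantilever built in at A.
Downward deflection at the released point B due to the loads:
  point load 98 at a = 9: Pa²(3L − a)/(6EI) = 35721/EI
  clockwise couple 54.5 at a = 6: M₀a(2L − a)/(2EI) = 2943/EI
  δ_0 = 38664/EI
Tip deflection under a unit load at B: L³/(3EI) = 576/EI.
Compatibility at B: δ_0 − R_B·δ_{BB} = 0, so R_B = 38664/576 = 67.12 kip.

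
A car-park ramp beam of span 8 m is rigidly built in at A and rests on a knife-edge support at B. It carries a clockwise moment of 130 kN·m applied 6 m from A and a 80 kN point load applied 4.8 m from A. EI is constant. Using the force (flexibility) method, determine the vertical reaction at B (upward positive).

R_B = 57.41 kN

Choose R_B as the redundant. The primary structure is the cantilever fixed at A.
Downward deflection at the released point B due to the loads:
  clockwise couple 130 at a = 6: M₀a(2L − a)/(2EI) = 3900/EI
  point load 80 at a = 4.8: Pa²(3L − a)/(6EI) = 5898/EI
  δ_0 = 9798/EI
Tip deflection under a unit load at B: L³/(3EI) = 170.7/EI.
The prop prevents deflection at B: R_B = δ_0/δ_{BB} = 9798/170.7 = 57.41 kN.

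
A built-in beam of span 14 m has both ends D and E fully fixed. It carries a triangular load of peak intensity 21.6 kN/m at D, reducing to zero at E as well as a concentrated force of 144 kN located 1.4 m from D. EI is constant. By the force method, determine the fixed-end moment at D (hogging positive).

M_D = 375 kN·m

Take the two fixed-end moments M_D, M_E as redundants; the released structure is the simple span DE.
Simple-span end rotations at D and E under the given loads:
  at D: triangular load, peak 21.6: w₀L³/(45EI) = 1317/EI
  at E: triangular load, peak 21.6: 7w₀L³/(360EI) = 1152/EI
  at D: point load 144 at a = 1.4: Pab(L + b)/(6LEI) = 804.4/EI
  at E: point load 144 at a = 1.4: Pab(L + a)/(6LEI) = 465.7/EI
  θ_D0 = 2122/EI,  θ_E0 = 1618/EI
Flexibility coefficients: a unit moment at one end gives L/(3EI) there and L/(6EI) at the far end, so f₁₁ = f₂₂ = 4.667/EI and f₁₂ = f₂₁ = 2.333/EI.
Compatibility — zero rotation at each built-in end:
  4.667 M_D + 2.333 M_E = 2122
  2.333 M_D + 4.667 M_E = 1618
Solving the pair gives M_D = 375 kN·m and M_E = 159.3 kN·m (hogging).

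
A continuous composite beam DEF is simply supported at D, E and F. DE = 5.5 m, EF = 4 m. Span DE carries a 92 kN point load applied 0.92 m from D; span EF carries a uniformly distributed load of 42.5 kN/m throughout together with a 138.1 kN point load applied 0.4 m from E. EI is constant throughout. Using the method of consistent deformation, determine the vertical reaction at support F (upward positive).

R_F = 78.94 kN

Take M_E as the redundant. Released structure: two simple spans DE and EF with a hinge at E.
Rotations at E on the released spans (each span's end-slope, ×1/EI):
  span DE: point load 92 at a = 0.92: Pab(L + a)/(6LEI) = 75.42/EI
  span EF: UDL 42.5: wL³/(24EI) = 113.3/EI
  span EF: point load 138.1 at a = 0.4: Pab(L + b)/(6LEI) = 62.97/EI
  relative rotation θ_0 = (75.42 + 176.3)/EI = 251.7/EI
A unit hogging moment at E produces rotation L₁/(3EI) + L₂/(3EI) = 3.167/EI.
Slope continuity at E: θ_0 = M_E·3.167/EI, so M_E = 251.7/3.167 = 79.49 kN·m (hogging).
Span EF, ΣM about F: R_E^{EF}·4 = 837.2 + 79.49, so R_E^{EF} = 229.2 kN and R_F = 308.1 − 229.2 = 78.94 kN.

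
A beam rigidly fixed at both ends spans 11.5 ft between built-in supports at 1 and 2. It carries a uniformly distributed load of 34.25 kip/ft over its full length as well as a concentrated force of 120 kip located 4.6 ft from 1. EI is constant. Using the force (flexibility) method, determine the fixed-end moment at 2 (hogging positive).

M_2 = 509.9 kip·ft

Take the two fixed-end moments M_1, M_2 as redundants; the released structure is the simple span 12.
On the primary (simply-supported) span, the end slopes from the loading are:
  at 1: UDL 34.25: wL³/(24EI) = 2170/EI
  at 2: UDL 34.25: wL³/(24EI) = 2170/EI
  at 1: point load 120 at a = 4.6: Pab(L + b)/(6LEI) = 1016/EI
  at 2: point load 120 at a = 4.6: Pab(L + a)/(6LEI) = 888.7/EI
  θ_10 = 3186/EI,  θ_20 = 3059/EI
Flexibility coefficients: a unit moment at one end gives L/(3EI) there and L/(6EI) at the far end, so f₁₁ = f₂₂ = 3.833/EI and f₁₂ = f₂₁ = 1.917/EI.
Compatibility — zero rotation at each built-in end:
  3.833 M_1 + 1.917 M_2 = 3186
  1.917 M_1 + 3.833 M_2 = 3059
Solving the pair gives M_1 = 576.2 kip·ft and M_2 = 509.9 kip·ft (hogging).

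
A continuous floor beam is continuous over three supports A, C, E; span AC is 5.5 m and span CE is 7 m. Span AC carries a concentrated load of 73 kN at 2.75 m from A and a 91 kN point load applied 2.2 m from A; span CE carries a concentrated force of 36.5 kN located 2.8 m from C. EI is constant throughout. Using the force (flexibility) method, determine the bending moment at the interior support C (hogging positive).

Take M_C as the redundant. Released structure: two simple spans AC and CE with a hinge at C.
Discontinuity in slope at C on the released structure — sum the simple-span end rotations:
  span AC: point load 73 at a = 2.75: Pab(L + a)/(6LEI) = 138/EI
  span AC: point load 91 at a = 2.2: Pab(L + a)/(6LEI) = 154.2/EI
  span CE: point load 36.5 at a = 2.8: Pab(L + b)/(6LEI) = 114.5/EI
  relative rotation θ_0 = (292.2 + 114.5)/EI = 406.6/EI
A unit hogging moment at C produces rotation L₁/(3EI) + L₂/(3EI) = 4.167/EI.
Slope continuity at C: θ_0 = M_C·4.167/EI, so M_C = 406.6/4.167 = 97.59 kN·m (hogging).

M_C = 97.59 kN·m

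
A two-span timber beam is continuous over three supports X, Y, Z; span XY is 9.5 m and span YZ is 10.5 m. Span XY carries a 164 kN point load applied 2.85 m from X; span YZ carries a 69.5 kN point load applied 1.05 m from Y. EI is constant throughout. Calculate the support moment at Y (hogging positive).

M_Y = 133.8 kN·m

Take M_Y as the redundant. Released structure: two simple spans XY and YZ with a hinge at Y.
Rotations at Y on the released spans (each span's end-slope, ×1/EI):
  span XY: point load 164 at a = 2.85: Pab(L + a)/(6LEI) = 673.4/EI
  span YZ: point load 69.5 at a = 1.05: Pab(L + b)/(6LEI) = 218.4/EI
  relative rotation θ_0 = (673.4 + 218.4)/EI = 891.8/EI
A unit hogging moment at Y produces rotation L₁/(3EI) + L₂/(3EI) = 6.667/EI.
Compatibility: M_Y·(L₁+L₂)/(3EI) = θ_0, giving M_Y = 133.8 kN·m (hogging).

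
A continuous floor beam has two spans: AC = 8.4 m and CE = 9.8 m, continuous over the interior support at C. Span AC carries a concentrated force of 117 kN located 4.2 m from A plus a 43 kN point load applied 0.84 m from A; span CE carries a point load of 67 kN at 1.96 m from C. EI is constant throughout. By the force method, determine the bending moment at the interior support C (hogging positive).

Release continuity at C by inserting a hinge; the redundant is the internal moment M_C. The primary structure is two simply-supported spans AC and CE.
End slopes at the hinge C, treating each span as simply supported:
  span AC: point load 117 at a = 4.2: Pab(L + a)/(6LEI) = 516/EI
  span AC: point load 43 at a = 0.84: Pab(L + a)/(6LEI) = 50.06/EI
  span CE: point load 67 at a = 1.96: Pab(L + b)/(6LEI) = 308.9/EI
  relative rotation θ_0 = (566 + 308.9)/EI = 874.9/EI
A unit hogging moment at C produces rotation L₁/(3EI) + L₂/(3EI) = 6.067/EI.
Slope continuity at C: θ_0 = M_C·6.067/EI, so M_C = 874.9/6.067 = 144.2 kN·m (hogging).

M_C = 144.2 kN·m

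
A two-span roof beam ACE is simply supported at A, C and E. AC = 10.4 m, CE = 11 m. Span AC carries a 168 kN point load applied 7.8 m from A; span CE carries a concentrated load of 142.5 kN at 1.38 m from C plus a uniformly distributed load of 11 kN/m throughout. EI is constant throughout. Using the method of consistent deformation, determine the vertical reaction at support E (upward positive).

Take M_C as the redundant. Released structure: two simple spans AC and CE with a hinge at C.
Rotations at C on the released spans (each span's end-slope, ×1/EI):
  span AC: point load 168 at a = 7.8: Pab(L + a)/(6LEI) = 993.7/EI
  span CE: point load 142.5 at a = 1.38: Pab(L + b)/(6LEI) = 591/EI
  span CE: UDL 11: wL³/(24EI) = 610/EI
  relative rotation θ_0 = (993.7 + 1201)/EI = 2195/EI
A unit hogging moment at C produces rotation L₁/(3EI) + L₂/(3EI) = 7.133/EI.
Slope continuity at C: θ_0 = M_C·7.133/EI, so M_C = 2195/7.133 = 307.7 kN·m (hogging).
Span CE, ΣM about E: R_C^{CE}·11 = 2036 + 307.7, so R_C^{CE} = 213.1 kN and R_E = 263.5 − 213.1 = 50.41 kN.

R_E = 50.41 kN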